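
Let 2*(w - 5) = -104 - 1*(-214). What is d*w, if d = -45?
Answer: -2700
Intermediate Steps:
w = 60 (w = 5 + (-104 - 1*(-214))/2 = 5 + (-104 + 214)/2 = 5 + (½)*110 = 5 + 55 = 60)
d*w = -45*60 = -2700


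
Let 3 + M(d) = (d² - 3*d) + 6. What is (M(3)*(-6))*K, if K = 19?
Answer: -342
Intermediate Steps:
M(d) = 3 + d² - 3*d (M(d) = -3 + ((d² - 3*d) + 6) = -3 + (6 + d² - 3*d) = 3 + d² - 3*d)
(M(3)*(-6))*K = ((3 + 3² - 3*3)*(-6))*19 = ((3 + 9 - 9)*(-6))*19 = (3*(-6))*19 = -18*19 = -342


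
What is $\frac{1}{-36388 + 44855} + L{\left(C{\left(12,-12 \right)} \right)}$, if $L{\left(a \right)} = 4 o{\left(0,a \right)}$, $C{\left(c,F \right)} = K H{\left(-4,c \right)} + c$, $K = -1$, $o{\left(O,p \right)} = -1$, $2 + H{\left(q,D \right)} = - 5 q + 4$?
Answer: $- \frac{33867}{8467} \approx -3.9999$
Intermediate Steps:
$H{\left(q,D \right)} = 2 - 5 q$ ($H{\left(q,D \right)} = -2 - \left(-4 + 5 q\right) = 2 - 5 q$)
$C{\left(c,F \right)} = -22 + c$ ($C{\left(c,F \right)} = - (2 - -20) + c = - (2 + 20) + c = \left(-1\right) 22 + c = -22 + c$)
$L{\left(a \right)} = -4$ ($L{\left(a \right)} = 4 \left(-1\right) = -4$)
$\frac{1}{-36388 + 44855} + L{\left(C{\left(12,-12 \right)} \right)} = \frac{1}{-36388 + 44855} - 4 = \frac{1}{8467} - 4 = - \frac{33867}{8467}$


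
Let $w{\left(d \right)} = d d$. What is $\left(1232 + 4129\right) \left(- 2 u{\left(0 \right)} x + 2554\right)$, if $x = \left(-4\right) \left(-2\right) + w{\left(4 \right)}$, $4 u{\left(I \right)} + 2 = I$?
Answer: $13820658$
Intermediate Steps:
$u{\left(I \right)} = - \frac{1}{2} + \frac{I}{4}$
$w{\left(d \right)} = d^{2}$
$x = 24$ ($x = \left(-4\right) \left(-2\right) + 4^{2} = 8 + 16 = 24$)
$\left(1232 + 4129\right) \left(- 2 u{\left(0 \right)} x + 2554\right) = \left(1232 + 4129\right) \left(- 2 \left(- \frac{1}{2} + \frac{1}{4} \cdot 0\right) 24 + 2554\right) = 5361 \left(- 2 \left(- \frac{1}{2} + 0\right) 24 + 2554\right) = 5361 \left(\left(-2\right) \left(- \frac{1}{2}\right) 24 + 2554\right) = 5361 \left(1 \cdot 24 + 2554\right) = 5361 \left(24 + 2554\right) = 5361 \cdot 2578 = 13820658$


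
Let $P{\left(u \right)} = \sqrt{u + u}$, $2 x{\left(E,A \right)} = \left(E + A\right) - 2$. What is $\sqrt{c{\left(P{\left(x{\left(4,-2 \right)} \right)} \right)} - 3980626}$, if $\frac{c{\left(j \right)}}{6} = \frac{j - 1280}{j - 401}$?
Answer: $\frac{i \sqrt{640085561746}}{401} \approx 1995.1 i$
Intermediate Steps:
$x{\left(E,A \right)} = -1 + \frac{A}{2} + \frac{E}{2}$ ($x{\left(E,A \right)} = \frac{\left(E + A\right) - 2}{2} = \frac{\left(A + E\right) - 2}{2} = \frac{-2 + A + E}{2} = -1 + \frac{A}{2} + \frac{E}{2}$)
$P{\left(u \right)} = \sqrt{2} \sqrt{u}$ ($P{\left(u \right)} = \sqrt{2 u} = \sqrt{2} \sqrt{u}$)
$c{\left(j \right)} = \frac{6 \left(-1280 + j\right)}{-401 + j}$ ($c{\left(j \right)} = 6 \frac{j - 1280}{j - 401} = 6 \frac{-1280 + j}{-401 + j} = \frac{6 \left(-1280 + j\right)}{-401 + j}$)
$\sqrt{c{\left(P{\left(x{\left(4,-2 \right)} \right)} \right)} - 3980626} = \sqrt{\frac{6 \left(-1280 + \sqrt{2} \sqrt{-1 + \frac{1}{2} \left(-2\right) + \frac{1}{2} \cdot 4}\right)}{-401 + \sqrt{2} \sqrt{-1 + \frac{1}{2} \left(-2\right) + \frac{1}{2} \cdot 4}} - 3980626} = \sqrt{\frac{6 \left(-1280 + \sqrt{2} \sqrt{-1 - 1 + 2}\right)}{-401 + \sqrt{2} \sqrt{-1 - 1 + 2}} - 3980626} = \sqrt{\frac{6 \left(-1280 + \sqrt{2} \sqrt{0}\right)}{-401 + \sqrt{2} \sqrt{0}} - 3980626} = \sqrt{\frac{6 \left(-1280 + \sqrt{2} \cdot 0\right)}{-401 + \sqrt{2} \cdot 0} - 3980626} = \sqrt{\frac{6 \left(-1280 + 0\right)}{-401 + 0} - 3980626} = \sqrt{6 \frac{1}{-401} \left(-1280\right) - 3980626} = \sqrt{6 \left(- \frac{1}{401}\right) \left(-1280\right) - 3980626} = \sqrt{\frac{7680}{401} - 3980626} = \sqrt{- \frac{1596223346}{401}} = \frac{i \sqrt{640085561746}}{401}$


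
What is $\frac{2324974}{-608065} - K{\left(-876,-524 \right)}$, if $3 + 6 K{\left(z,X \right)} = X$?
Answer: $\frac{306500411}{3648390} \approx 84.01$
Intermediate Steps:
$K{\left(z,X \right)} = - \frac{1}{2} + \frac{X}{6}$
$\frac{2324974}{-608065} - K{\left(-876,-524 \right)} = \frac{2324974}{-608065} - \left(- \frac{1}{2} + \frac{1}{6} \left(-524\right)\right) = 2324974 \left(- \frac{1}{608065}\right) - \left(- \frac{1}{2} - \frac{262}{3}\right) = - \frac{2324974}{608065} - - \frac{527}{6} = - \frac{2324974}{608065} + \frac{527}{6} = \frac{306500411}{3648390}$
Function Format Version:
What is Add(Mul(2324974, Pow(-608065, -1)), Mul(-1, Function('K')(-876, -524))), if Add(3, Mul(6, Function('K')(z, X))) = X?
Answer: Rational(306500411, 3648390) ≈ 84.010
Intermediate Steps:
Function('K')(z, X) = Add(Rational(-1, 2), Mul(Rational(1, 6), X))
Add(Mul(2324974, Pow(-608065, -1)), Mul(-1, Function('K')(-876, -524))) = Add(Mul(2324974, Pow(-608065, -1)), Mul(-1, Add(Rational(-1, 2), Mul(Rational(1, 6), -524)))) = Add(Mul(2324974, Rational(-1, 608065)), Mul(-1, Add(Rational(-1, 2), Rational(-262, 3)))) = Add(Rational(-2324974, 608065), Mul(-1, Rational(-527, 6))) = Add(Rational(-2324974, 608065), Rational(527, 6)) = Rational(306500411, 3648390)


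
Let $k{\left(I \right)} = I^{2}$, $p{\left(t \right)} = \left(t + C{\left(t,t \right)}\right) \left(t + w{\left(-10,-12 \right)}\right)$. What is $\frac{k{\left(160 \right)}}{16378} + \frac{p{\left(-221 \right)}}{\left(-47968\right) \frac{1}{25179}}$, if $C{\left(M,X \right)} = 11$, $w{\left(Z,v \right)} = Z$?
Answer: $- \frac{5000851610705}{196404976} \approx -25462.0$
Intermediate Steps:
$p{\left(t \right)} = \left(-10 + t\right) \left(11 + t\right)$ ($p{\left(t \right)} = \left(t + 11\right) \left(t - 10\right) = \left(11 + t\right) \left(-10 + t\right) = \left(-10 + t\right) \left(11 + t\right)$)
$\frac{k{\left(160 \right)}}{16378} + \frac{p{\left(-221 \right)}}{\left(-47968\right) \frac{1}{25179}} = \frac{160^{2}}{16378} + \frac{-110 - 221 + \left(-221\right)^{2}}{\left(-47968\right) \frac{1}{25179}} = 25600 \cdot \frac{1}{16378} + \frac{-110 - 221 + 48841}{\left(-47968\right) \frac{1}{25179}} = \frac{12800}{8189} + \frac{48510}{- \frac{47968}{25179}} = \frac{12800}{8189} + 48510 \left(- \frac{25179}{47968}\right) = \frac{12800}{8189} - \frac{610716645}{23984} = - \frac{5000851610705}{196404976}$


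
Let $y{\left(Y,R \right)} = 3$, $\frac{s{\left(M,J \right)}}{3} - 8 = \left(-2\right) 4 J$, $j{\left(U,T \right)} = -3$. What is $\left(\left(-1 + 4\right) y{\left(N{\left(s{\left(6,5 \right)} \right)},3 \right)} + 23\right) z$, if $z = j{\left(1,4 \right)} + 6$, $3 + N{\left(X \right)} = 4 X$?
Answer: $96$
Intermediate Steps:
$s{\left(M,J \right)} = 24 - 24 J$ ($s{\left(M,J \right)} = 24 + 3 \left(-2\right) 4 J = 24 + 3 \left(- 8 J\right) = 24 - 24 J$)
$N{\left(X \right)} = -3 + 4 X$
$z = 3$ ($z = -3 + 6 = 3$)
$\left(\left(-1 + 4\right) y{\left(N{\left(s{\left(6,5 \right)} \right)},3 \right)} + 23\right) z = \left(\left(-1 + 4\right) 3 + 23\right) 3 = \left(3 \cdot 3 + 23\right) 3 = \left(9 + 23\right) 3 = 32 \cdot 3 = 96$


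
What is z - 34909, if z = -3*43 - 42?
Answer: -35080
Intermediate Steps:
z = -171 (z = -129 - 42 = -171)
z - 34909 = -171 - 34909 = -35080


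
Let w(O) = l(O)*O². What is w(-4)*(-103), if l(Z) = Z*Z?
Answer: -26368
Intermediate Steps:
l(Z) = Z²
w(O) = O⁴ (w(O) = O²*O² = O⁴)
w(-4)*(-103) = (-4)⁴*(-103) = 256*(-103) = -26368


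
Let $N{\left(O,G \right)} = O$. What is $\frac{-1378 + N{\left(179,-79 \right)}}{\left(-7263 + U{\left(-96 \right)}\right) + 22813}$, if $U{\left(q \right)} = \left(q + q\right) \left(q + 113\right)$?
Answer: $- \frac{1199}{12286} \approx -0.097591$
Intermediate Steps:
$U{\left(q \right)} = 2 q \left(113 + q\right)$
$\frac{-1378 + N{\left(179,-79 \right)}}{\left(-7263 + U{\left(-96 \right)}\right) + 22813} = \frac{-1378 + 179}{\left(-7263 + 2 \left(-96\right) \left(113 - 96\right)\right) + 22813} = - \frac{1199}{\left(-7263 + 2 \left(-96\right) 17\right) + 22813} = - \frac{1199}{\left(-7263 - 3264\right) + 22813} = - \frac{1199}{-10527 + 22813} = - \frac{1199}{12286}$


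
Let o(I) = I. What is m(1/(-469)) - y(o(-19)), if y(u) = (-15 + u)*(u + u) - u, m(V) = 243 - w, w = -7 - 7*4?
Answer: -1033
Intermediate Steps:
w = -35 (w = -7 - 28 = -35)
m(V) = 278 (m(V) = 243 - 1*(-35) = 243 + 35 = 278)
y(u) = -u + 2*u*(-15 + u) (y(u) = (-15 + u)*(2*u) - u = 2*u*(-15 + u) - u = -u + 2*u*(-15 + u))
m(1/(-469)) - y(o(-19)) = 278 - (-19)*(-31 + 2*(-19)) = 278 - (-19)*(-31 - 38) = 278 - (-19)*(-69) = 278 - 1*1311 = 278 - 1311 = -1033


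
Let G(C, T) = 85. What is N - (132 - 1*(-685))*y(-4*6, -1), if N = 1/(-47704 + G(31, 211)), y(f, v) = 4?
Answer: -155618893/47619 ≈ -3268.0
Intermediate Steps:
N = -1/47619 (N = 1/(-47704 + 85) = 1/(-47619) = -1/47619 ≈ -2.1000e-5)
N - (132 - 1*(-685))*y(-4*6, -1) = -1/47619 - (132 - 1*(-685))*4 = -1/47619 - (132 + 685)*4 = -1/47619 - 817*4 = -1/47619 - 1*3268 = -1/47619 - 3268 = -155618893/47619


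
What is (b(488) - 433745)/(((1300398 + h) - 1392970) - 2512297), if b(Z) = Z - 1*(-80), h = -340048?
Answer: 433177/2944917 ≈ 0.14709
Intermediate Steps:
b(Z) = 80 + Z (b(Z) = Z + 80 = 80 + Z)
(b(488) - 433745)/(((1300398 + h) - 1392970) - 2512297) = ((80 + 488) - 433745)/(((1300398 - 340048) - 1392970) - 2512297) = (568 - 433745)/((960350 - 1392970) - 2512297) = -433177/(-432620 - 2512297) = -433177/(-2944917) = -433177*(-1/2944917) = 433177/2944917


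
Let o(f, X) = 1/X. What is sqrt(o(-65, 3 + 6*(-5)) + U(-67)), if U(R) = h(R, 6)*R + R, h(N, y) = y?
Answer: 2*I*sqrt(9498)/9 ≈ 21.657*I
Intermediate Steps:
U(R) = 7*R (U(R) = 6*R + R = 7*R)
sqrt(o(-65, 3 + 6*(-5)) + U(-67)) = sqrt(1/(3 + 6*(-5)) + 7*(-67)) = sqrt(1/(3 - 30) - 469) = sqrt(1/(-27) - 469) = sqrt(-1/27 - 469) = sqrt(-12664/27) = 2*I*sqrt(9498)/9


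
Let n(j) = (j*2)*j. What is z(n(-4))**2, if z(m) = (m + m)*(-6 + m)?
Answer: 2768896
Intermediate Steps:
n(j) = 2*j**2 (n(j) = (2*j)*j = 2*j**2)
z(m) = 2*m*(-6 + m) (z(m) = (2*m)*(-6 + m) = 2*m*(-6 + m))
z(n(-4))**2 = (2*(2*(-4)**2)*(-6 + 2*(-4)**2))**2 = (2*(2*16)*(-6 + 2*16))**2 = (2*32*(-6 + 32))**2 = (2*32*26)**2 = 1664**2 = 2768896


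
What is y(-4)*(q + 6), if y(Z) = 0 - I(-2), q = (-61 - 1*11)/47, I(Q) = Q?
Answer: 420/47 ≈ 8.9362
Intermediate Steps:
q = -72/47 (q = (-61 - 11)*(1/47) = -72*1/47 = -72/47 ≈ -1.5319)
y(Z) = 2 (y(Z) = 0 - 1*(-2) = 0 + 2 = 2)
y(-4)*(q + 6) = 2*(-72/47 + 6) = 2*(210/47) = 420/47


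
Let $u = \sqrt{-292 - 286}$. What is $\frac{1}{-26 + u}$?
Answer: $- \frac{13}{627} - \frac{17 i \sqrt{2}}{1254} \approx -0.020734 - 0.019172 i$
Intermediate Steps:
$u = 17 i \sqrt{2}$ ($u = \sqrt{-578} = 17 i \sqrt{2} \approx 24.042 i$)
$\frac{1}{-26 + u} = \frac{1}{-26 + 17 i \sqrt{2}}$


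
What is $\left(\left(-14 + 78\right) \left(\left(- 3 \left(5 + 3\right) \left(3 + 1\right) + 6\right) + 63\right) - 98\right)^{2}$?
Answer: $3334276$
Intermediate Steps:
$\left(\left(-14 + 78\right) \left(\left(- 3 \left(5 + 3\right) \left(3 + 1\right) + 6\right) + 63\right) - 98\right)^{2} = \left(64 \left(\left(- 3 \cdot 8 \cdot 4 + 6\right) + 63\right) - 98\right)^{2} = \left(64 \left(\left(\left(-3\right) 32 + 6\right) + 63\right) - 98\right)^{2} = \left(64 \left(\left(-96 + 6\right) + 63\right) - 98\right)^{2} = \left(64 \left(-90 + 63\right) - 98\right)^{2} = \left(64 \left(-27\right) - 98\right)^{2} = \left(-1728 - 98\right)^{2} = \left(-1826\right)^{2} = 3334276$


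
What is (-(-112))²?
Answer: 12544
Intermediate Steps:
(-(-112))² = (-28*(-4))² = 112² = 12544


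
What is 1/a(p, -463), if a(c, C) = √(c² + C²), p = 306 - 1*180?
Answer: √230245/230245 ≈ 0.0020840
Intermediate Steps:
p = 126 (p = 306 - 180 = 126)
a(c, C) = √(C² + c²)
1/a(p, -463) = 1/(√((-463)² + 126²)) = 1/(√(214369 + 15876)) = 1/(√230245) = √230245/230245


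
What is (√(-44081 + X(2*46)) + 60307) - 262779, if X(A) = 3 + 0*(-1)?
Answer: -202472 + I*√44078 ≈ -2.0247e+5 + 209.95*I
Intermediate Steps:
X(A) = 3 (X(A) = 3 + 0 = 3)
(√(-44081 + X(2*46)) + 60307) - 262779 = (√(-44081 + 3) + 60307) - 262779 = (√(-44078) + 60307) - 262779 = (I*√44078 + 60307) - 262779 = (60307 + I*√44078) - 262779 = -202472 + I*√44078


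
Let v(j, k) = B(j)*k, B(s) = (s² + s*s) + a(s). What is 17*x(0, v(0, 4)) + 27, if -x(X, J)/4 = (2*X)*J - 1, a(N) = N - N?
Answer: 95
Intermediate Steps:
a(N) = 0
B(s) = 2*s² (B(s) = (s² + s*s) + 0 = (s² + s²) + 0 = 2*s² + 0 = 2*s²)
v(j, k) = 2*k*j² (v(j, k) = (2*j²)*k = 2*k*j²)
x(X, J) = 4 - 8*J*X (x(X, J) = -4*((2*X)*J - 1) = -4*(2*J*X - 1) = -4*(-1 + 2*J*X) = 4 - 8*J*X)
17*x(0, v(0, 4)) + 27 = 17*(4 - 8*2*4*0²*0) + 27 = 17*(4 - 8*2*4*0*0) + 27 = 17*(4 - 8*0*0) + 27 = 17*(4 + 0) + 27 = 17*4 + 27 = 68 + 27 = 95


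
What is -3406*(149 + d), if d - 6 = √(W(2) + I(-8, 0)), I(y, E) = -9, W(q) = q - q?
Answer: -527930 - 10218*I ≈ -5.2793e+5 - 10218.0*I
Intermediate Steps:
W(q) = 0
d = 6 + 3*I (d = 6 + √(0 - 9) = 6 + √(-9) = 6 + 3*I ≈ 6.0 + 3.0*I)
-3406*(149 + d) = -3406*(149 + (6 + 3*I)) = -3406*(155 + 3*I) = -527930 - 10218*I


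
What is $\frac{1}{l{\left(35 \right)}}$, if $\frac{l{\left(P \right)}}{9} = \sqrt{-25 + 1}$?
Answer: $- \frac{i \sqrt{6}}{108} \approx - 0.02268 i$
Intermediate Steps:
$l{\left(P \right)} = 18 i \sqrt{6}$ ($l{\left(P \right)} = 9 \sqrt{-25 + 1} = 9 \sqrt{-24} = 9 \cdot 2 i \sqrt{6} = 18 i \sqrt{6}$)
$\frac{1}{l{\left(35 \right)}} = \frac{1}{18 i \sqrt{6}} = - \frac{i \sqrt{6}}{108}$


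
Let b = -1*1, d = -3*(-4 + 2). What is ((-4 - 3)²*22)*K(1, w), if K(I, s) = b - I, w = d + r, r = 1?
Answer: -2156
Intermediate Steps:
d = 6 (d = -3*(-2) = 6)
b = -1
w = 7 (w = 6 + 1 = 7)
K(I, s) = -1 - I
((-4 - 3)²*22)*K(1, w) = ((-4 - 3)²*22)*(-1 - 1*1) = ((-7)²*22)*(-1 - 1) = (49*22)*(-2) = 1078*(-2) = -2156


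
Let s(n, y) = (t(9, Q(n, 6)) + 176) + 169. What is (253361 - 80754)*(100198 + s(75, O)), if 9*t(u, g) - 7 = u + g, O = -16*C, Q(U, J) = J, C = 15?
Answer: 156193627763/9 ≈ 1.7355e+10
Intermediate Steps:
O = -240 (O = -16*15 = -240)
t(u, g) = 7/9 + g/9 + u/9 (t(u, g) = 7/9 + (u + g)/9 = 7/9 + (g + u)/9 = 7/9 + (g/9 + u/9) = 7/9 + g/9 + u/9)
s(n, y) = 3127/9 (s(n, y) = ((7/9 + (1/9)*6 + (1/9)*9) + 176) + 169 = ((7/9 + 2/3 + 1) + 176) + 169 = (22/9 + 176) + 169 = 1606/9 + 169 = 3127/9)
(253361 - 80754)*(100198 + s(75, O)) = (253361 - 80754)*(100198 + 3127/9) = 172607*(904909/9) = 156193627763/9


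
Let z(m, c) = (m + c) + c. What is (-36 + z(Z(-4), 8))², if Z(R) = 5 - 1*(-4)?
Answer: 121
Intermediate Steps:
Z(R) = 9 (Z(R) = 5 + 4 = 9)
z(m, c) = m + 2*c (z(m, c) = (c + m) + c = m + 2*c)
(-36 + z(Z(-4), 8))² = (-36 + (9 + 2*8))² = (-36 + (9 + 16))² = (-36 + 25)² = (-11)² = 121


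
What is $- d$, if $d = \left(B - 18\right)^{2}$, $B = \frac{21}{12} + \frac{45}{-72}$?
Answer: $- \frac{18225}{64} \approx -284.77$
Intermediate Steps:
$B = \frac{9}{8}$ ($B = 21 \cdot \frac{1}{12} + 45 \left(- \frac{1}{72}\right) = \frac{7}{4} - \frac{5}{8} = \frac{9}{8} \approx 1.125$)
$d = \frac{18225}{64}$ ($d = \left(\frac{9}{8} - 18\right)^{2} = \left(- \frac{135}{8}\right)^{2} = \frac{18225}{64} \approx 284.77$)
$- d = \left(-1\right) \frac{18225}{64} = - \frac{18225}{64}$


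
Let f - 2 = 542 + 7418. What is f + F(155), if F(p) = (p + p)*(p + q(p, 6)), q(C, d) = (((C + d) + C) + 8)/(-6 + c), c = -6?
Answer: 47642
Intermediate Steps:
q(C, d) = -⅔ - C/6 - d/12 (q(C, d) = (((C + d) + C) + 8)/(-6 - 6) = ((d + 2*C) + 8)/(-12) = (8 + d + 2*C)*(-1/12) = -⅔ - C/6 - d/12)
F(p) = 2*p*(-7/6 + 5*p/6) (F(p) = (p + p)*(p + (-⅔ - p/6 - 1/12*6)) = (2*p)*(p + (-⅔ - p/6 - ½)) = (2*p)*(p + (-7/6 - p/6)) = (2*p)*(-7/6 + 5*p/6) = 2*p*(-7/6 + 5*p/6))
f = 7962 (f = 2 + (542 + 7418) = 2 + 7960 = 7962)
f + F(155) = 7962 + (⅓)*155*(-7 + 5*155) = 7962 + (⅓)*155*(-7 + 775) = 7962 + (⅓)*155*768 = 7962 + 39680 = 47642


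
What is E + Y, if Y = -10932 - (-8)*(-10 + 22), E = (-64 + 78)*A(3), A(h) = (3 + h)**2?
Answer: -10332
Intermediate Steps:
E = 504 (E = (-64 + 78)*(3 + 3)**2 = 14*6**2 = 14*36 = 504)
Y = -10836 (Y = -10932 - (-8)*12 = -10932 - 1*(-96) = -10932 + 96 = -10836)
E + Y = 504 - 10836 = -10332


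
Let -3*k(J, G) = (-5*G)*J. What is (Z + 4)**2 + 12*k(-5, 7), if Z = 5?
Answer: -619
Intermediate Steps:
k(J, G) = 5*G*J/3 (k(J, G) = -(-5*G)*J/3 = -(-5)*G*J/3 = 5*G*J/3)
(Z + 4)**2 + 12*k(-5, 7) = (5 + 4)**2 + 12*((5/3)*7*(-5)) = 9**2 + 12*(-175/3) = 81 - 700 = -619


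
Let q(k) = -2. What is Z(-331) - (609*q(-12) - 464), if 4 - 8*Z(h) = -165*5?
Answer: 14285/8 ≈ 1785.6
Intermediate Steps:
Z(h) = 829/8 (Z(h) = ½ - (-165)*5/8 = ½ - ⅛*(-825) = ½ + 825/8 = 829/8)
Z(-331) - (609*q(-12) - 464) = 829/8 - (609*(-2) - 464) = 829/8 - (-1218 - 464) = 829/8 - 1*(-1682) = 829/8 + 1682 = 14285/8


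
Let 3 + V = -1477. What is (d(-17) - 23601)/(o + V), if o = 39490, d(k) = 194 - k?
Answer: -2339/3801 ≈ -0.61536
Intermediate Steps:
V = -1480 (V = -3 - 1477 = -1480)
(d(-17) - 23601)/(o + V) = ((194 - 1*(-17)) - 23601)/(39490 - 1480) = ((194 + 17) - 23601)/38010 = (211 - 23601)*(1/38010) = -23390*1/38010 = -2339/3801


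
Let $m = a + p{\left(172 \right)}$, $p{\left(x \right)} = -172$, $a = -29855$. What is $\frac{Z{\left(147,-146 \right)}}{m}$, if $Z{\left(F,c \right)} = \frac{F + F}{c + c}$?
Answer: $\frac{49}{1461314} \approx 3.3531 \cdot 10^{-5}$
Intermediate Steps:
$m = -30027$ ($m = -29855 - 172 = -30027$)
$Z{\left(F,c \right)} = \frac{F}{c}$ ($Z{\left(F,c \right)} = \frac{2 F}{2 c} = 2 F \frac{1}{2 c} = \frac{F}{c}$)
$\frac{Z{\left(147,-146 \right)}}{m} = \frac{147 \frac{1}{-146}}{-30027} = 147 \left(- \frac{1}{146}\right) \left(- \frac{1}{30027}\right) = \left(- \frac{147}{146}\right) \left(- \frac{1}{30027}\right) = \frac{49}{1461314}$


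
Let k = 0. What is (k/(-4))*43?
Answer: 0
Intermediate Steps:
(k/(-4))*43 = (0/(-4))*43 = -¼*0*43 = 0*43 = 0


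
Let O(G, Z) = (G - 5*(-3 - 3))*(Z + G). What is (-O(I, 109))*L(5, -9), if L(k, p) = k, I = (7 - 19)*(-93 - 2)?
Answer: -7306650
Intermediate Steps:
I = 1140 (I = -12*(-95) = 1140)
O(G, Z) = (30 + G)*(G + Z) (O(G, Z) = (G - 5*(-6))*(G + Z) = (G + 30)*(G + Z) = (30 + G)*(G + Z))
(-O(I, 109))*L(5, -9) = -(1140² + 30*1140 + 30*109 + 1140*109)*5 = -(1299600 + 34200 + 3270 + 124260)*5 = -1*1461330*5 = -1461330*5 = -7306650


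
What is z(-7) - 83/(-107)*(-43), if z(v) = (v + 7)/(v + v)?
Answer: -3569/107 ≈ -33.355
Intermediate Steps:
z(v) = (7 + v)/(2*v) (z(v) = (7 + v)/((2*v)) = (7 + v)*(1/(2*v)) = (7 + v)/(2*v))
z(-7) - 83/(-107)*(-43) = (½)*(7 - 7)/(-7) - 83/(-107)*(-43) = (½)*(-⅐)*0 - 83*(-1/107)*(-43) = 0 + (83/107)*(-43) = 0 - 3569/107 = -3569/107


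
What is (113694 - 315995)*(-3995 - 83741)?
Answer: 17749080536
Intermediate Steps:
(113694 - 315995)*(-3995 - 83741) = -202301*(-87736) = 17749080536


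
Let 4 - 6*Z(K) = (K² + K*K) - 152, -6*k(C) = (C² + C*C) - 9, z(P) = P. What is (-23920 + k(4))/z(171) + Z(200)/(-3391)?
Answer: -473100989/3479166 ≈ -135.98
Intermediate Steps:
k(C) = 3/2 - C²/3 (k(C) = -((C² + C*C) - 9)/6 = -((C² + C²) - 9)/6 = -(2*C² - 9)/6 = -(-9 + 2*C²)/6 = 3/2 - C²/3)
Z(K) = 26 - K²/3 (Z(K) = ⅔ - ((K² + K*K) - 152)/6 = ⅔ - ((K² + K²) - 152)/6 = ⅔ - (2*K² - 152)/6 = ⅔ - (-152 + 2*K²)/6 = ⅔ + (76/3 - K²/3) = 26 - K²/3)
(-23920 + k(4))/z(171) + Z(200)/(-3391) = (-23920 + (3/2 - ⅓*4²))/171 + (26 - ⅓*200²)/(-3391) = (-23920 + (3/2 - ⅓*16))*(1/171) + (26 - ⅓*40000)*(-1/3391) = (-23920 + (3/2 - 16/3))*(1/171) + (26 - 40000/3)*(-1/3391) = (-23920 - 23/6)*(1/171) - 39922/3*(-1/3391) = -143543/6*1/171 + 39922/10173 = -143543/1026 + 39922/10173 = -473100989/3479166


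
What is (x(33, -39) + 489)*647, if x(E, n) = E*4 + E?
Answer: 423138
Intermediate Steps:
x(E, n) = 5*E (x(E, n) = 4*E + E = 5*E)
(x(33, -39) + 489)*647 = (5*33 + 489)*647 = (165 + 489)*647 = 654*647 = 423138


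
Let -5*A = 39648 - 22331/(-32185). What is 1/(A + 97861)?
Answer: 160925/14472188214 ≈ 1.1120e-5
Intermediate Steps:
A = -1276093211/160925 (A = -(39648 - 22331/(-32185))/5 = -(39648 - 22331*(-1/32185))/5 = -(39648 + 22331/32185)/5 = -⅕*1276093211/32185 = -1276093211/160925 ≈ -7929.7)
1/(A + 97861) = 1/(-1276093211/160925 + 97861) = 1/(14472188214/160925) = 160925/14472188214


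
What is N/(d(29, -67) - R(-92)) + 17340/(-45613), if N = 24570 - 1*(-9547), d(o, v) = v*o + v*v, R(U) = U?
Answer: 1510435801/120327094 ≈ 12.553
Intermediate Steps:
d(o, v) = v² + o*v (d(o, v) = o*v + v² = v² + o*v)
N = 34117 (N = 24570 + 9547 = 34117)
N/(d(29, -67) - R(-92)) + 17340/(-45613) = 34117/(-67*(29 - 67) - 1*(-92)) + 17340/(-45613) = 34117/(-67*(-38) + 92) + 17340*(-1/45613) = 34117/(2546 + 92) - 17340/45613 = 34117/2638 - 17340/45613 = 1510435801/120327094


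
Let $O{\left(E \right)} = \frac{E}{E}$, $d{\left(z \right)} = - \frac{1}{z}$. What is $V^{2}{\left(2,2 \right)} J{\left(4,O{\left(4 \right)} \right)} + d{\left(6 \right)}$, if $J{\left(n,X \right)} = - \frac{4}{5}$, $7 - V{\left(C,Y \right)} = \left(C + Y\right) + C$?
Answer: $- \frac{29}{30} \approx -0.96667$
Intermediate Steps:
$V{\left(C,Y \right)} = 7 - Y - 2 C$ ($V{\left(C,Y \right)} = 7 - \left(\left(C + Y\right) + C\right) = 7 - \left(Y + 2 C\right) = 7 - Y - 2 C$)
$O{\left(E \right)} = 1$
$J{\left(n,X \right)} = - \frac{4}{5}$ ($J{\left(n,X \right)} = \left(-4\right) \frac{1}{5} = - \frac{4}{5}$)
$V^{2}{\left(2,2 \right)} J{\left(4,O{\left(4 \right)} \right)} + d{\left(6 \right)} = \left(7 - 2 - 4\right)^{2} \left(- \frac{4}{5}\right) - \frac{1}{6} = 1^{2} \left(- \frac{4}{5}\right) - \frac{1}{6} = 1 \left(- \frac{4}{5}\right) - \frac{1}{6} = - \frac{4}{5} - \frac{1}{6} = - \frac{29}{30}$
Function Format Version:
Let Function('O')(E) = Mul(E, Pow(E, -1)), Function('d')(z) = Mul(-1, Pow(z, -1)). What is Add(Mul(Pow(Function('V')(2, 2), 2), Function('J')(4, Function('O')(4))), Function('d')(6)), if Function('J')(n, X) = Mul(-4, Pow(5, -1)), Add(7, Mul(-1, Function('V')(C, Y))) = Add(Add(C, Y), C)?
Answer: Rational(-29, 30) ≈ -0.96667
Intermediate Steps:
Function('V')(C, Y) = Add(7, Mul(-1, Y), Mul(-2, C)) (Function('V')(C, Y) = Add(7, Mul(-1, Add(Add(C, Y), C))) = Add(7, Mul(-1, Add(Y, Mul(2, C)))) = Add(7, Add(Mul(-1, Y), Mul(-2, C))) = Add(7, Mul(-1, Y), Mul(-2, C)))
Function('O')(E) = 1
Function('J')(n, X) = Rational(-4, 5) (Function('J')(n, X) = Mul(-4, Rational(1, 5)) = Rational(-4, 5))
Add(Mul(Pow(Function('V')(2, 2), 2), Function('J')(4, Function('O')(4))), Function('d')(6)) = Add(Mul(Pow(Add(7, Mul(-1, 2), Mul(-2, 2)), 2), Rational(-4, 5)), Mul(-1, Pow(6, -1))) = Add(Mul(Pow(Add(7, -2, -4), 2), Rational(-4, 5)), Mul(-1, Rational(1, 6))) = Add(Mul(Pow(1, 2), Rational(-4, 5)), Rational(-1, 6)) = Add(Mul(1, Rational(-4, 5)), Rational(-1, 6)) = Add(Rational(-4, 5), Rational(-1, 6)) = Rational(-29, 30)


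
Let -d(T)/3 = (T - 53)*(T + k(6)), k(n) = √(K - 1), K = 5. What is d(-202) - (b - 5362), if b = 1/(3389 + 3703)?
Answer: -1047048697/7092 ≈ -1.4764e+5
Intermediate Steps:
k(n) = 2 (k(n) = √(5 - 1) = √4 = 2)
b = 1/7092 ≈ 0.00014100
d(T) = -3*(-53 + T)*(2 + T) (d(T) = -3*(T - 53)*(T + 2) = -3*(-53 + T)*(2 + T))
d(-202) - (b - 5362) = (318 - 3*(-202)² + 153*(-202)) - (1/7092 - 5362) = (318 - 3*40804 - 30906) - 1*(-38027303/7092) = (318 - 122412 - 30906) + 38027303/7092 = -153000 + 38027303/7092 = -1047048697/7092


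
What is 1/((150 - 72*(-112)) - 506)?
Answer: 1/7708 ≈ 0.00012974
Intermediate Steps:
1/((150 - 72*(-112)) - 506) = 1/((150 + 8064) - 506) = 1/(8214 - 506) = 1/7708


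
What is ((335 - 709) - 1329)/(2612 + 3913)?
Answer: -1703/6525 ≈ -0.26100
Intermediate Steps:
((335 - 709) - 1329)/(2612 + 3913) = (-374 - 1329)/6525 = -1703*1/6525 = -1703/6525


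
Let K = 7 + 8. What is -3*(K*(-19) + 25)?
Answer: 780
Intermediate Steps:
K = 15
-3*(K*(-19) + 25) = -3*(15*(-19) + 25) = -3*(-285 + 25) = -3*(-260) = 780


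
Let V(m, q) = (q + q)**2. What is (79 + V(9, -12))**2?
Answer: 429025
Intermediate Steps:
V(m, q) = 4*q**2 (V(m, q) = (2*q)**2 = 4*q**2)
(79 + V(9, -12))**2 = (79 + 4*(-12)**2)**2 = (79 + 4*144)**2 = (79 + 576)**2 = 655**2 = 429025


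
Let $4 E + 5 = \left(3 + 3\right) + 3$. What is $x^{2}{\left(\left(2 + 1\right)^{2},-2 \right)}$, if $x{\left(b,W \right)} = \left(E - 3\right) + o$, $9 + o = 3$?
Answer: $64$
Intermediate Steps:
$o = -6$ ($o = -9 + 3 = -6$)
$E = 1$ ($E = - \frac{5}{4} + \frac{\left(3 + 3\right) + 3}{4} = - \frac{5}{4} + \frac{6 + 3}{4} = - \frac{5}{4} + \frac{1}{4} \cdot 9 = - \frac{5}{4} + \frac{9}{4} = 1$)
$x{\left(b,W \right)} = -8$ ($x{\left(b,W \right)} = \left(1 - 3\right) - 6 = -2 - 6 = -8$)
$x^{2}{\left(\left(2 + 1\right)^{2},-2 \right)} = \left(-8\right)^{2} = 64$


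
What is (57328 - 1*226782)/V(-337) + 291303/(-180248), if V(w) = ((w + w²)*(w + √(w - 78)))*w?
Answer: -234985775896741/145399711102464 - 84727*I*√415/2174768214528 ≈ -1.6161 - 7.9366e-7*I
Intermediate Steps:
V(w) = w*(w + w²)*(w + √(-78 + w)) (V(w) = ((w + w²)*(w + √(-78 + w)))*w = w*(w + w²)*(w + √(-78 + w)))
(57328 - 1*226782)/V(-337) + 291303/(-180248) = (57328 - 1*226782)/(((-337)²*(-337 + (-337)² + √(-78 - 337) - 337*√(-78 - 337)))) + 291303/(-180248) = (57328 - 226782)/((113569*(-337 + 113569 + √(-415) - 337*I*√415))) + 291303*(-1/180248) = -169454*1/(113569*(-337 + 113569 + I*√415 - 337*I*√415)) - 291303/180248 = -169454*1/(113569*(113232 - 336*I*√415)) - 291303/180248 = -169454/(12859645008 - 38159184*I*√415) - 291303/180248 = -291303/180248 - 169454/(12859645008 - 38159184*I*√415)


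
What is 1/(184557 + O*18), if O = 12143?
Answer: 1/403131 ≈ 2.4806e-6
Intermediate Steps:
1/(184557 + O*18) = 1/(184557 + 12143*18) = 1/(184557 + 218574) = 1/403131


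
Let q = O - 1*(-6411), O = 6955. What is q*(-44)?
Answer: -588104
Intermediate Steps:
q = 13366 (q = 6955 - 1*(-6411) = 6955 + 6411 = 13366)
q*(-44) = 13366*(-44) = -588104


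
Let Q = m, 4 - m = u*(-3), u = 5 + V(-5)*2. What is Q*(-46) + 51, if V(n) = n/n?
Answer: -1099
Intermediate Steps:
V(n) = 1
u = 7 (u = 5 + 1*2 = 5 + 2 = 7)
m = 25 (m = 4 - 7*(-3) = 4 - 1*(-21) = 4 + 21 = 25)
Q = 25
Q*(-46) + 51 = 25*(-46) + 51 = -1150 + 51 = -1099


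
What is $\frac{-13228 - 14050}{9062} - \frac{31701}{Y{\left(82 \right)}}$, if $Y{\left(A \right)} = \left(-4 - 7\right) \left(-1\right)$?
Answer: $- \frac{6251620}{2167} \approx -2884.9$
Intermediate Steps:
$Y{\left(A \right)} = 11$ ($Y{\left(A \right)} = \left(-11\right) \left(-1\right) = 11$)
$\frac{-13228 - 14050}{9062} - \frac{31701}{Y{\left(82 \right)}} = \frac{-13228 - 14050}{9062} - \frac{31701}{11} = \left(-27278\right) \frac{1}{9062} - \frac{31701}{11} = - \frac{593}{197} - \frac{31701}{11} = - \frac{6251620}{2167}$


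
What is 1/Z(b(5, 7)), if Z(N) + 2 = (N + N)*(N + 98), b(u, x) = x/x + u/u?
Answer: 1/398 ≈ 0.0025126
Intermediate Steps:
b(u, x) = 2 (b(u, x) = 1 + 1 = 2)
Z(N) = -2 + 2*N*(98 + N) (Z(N) = -2 + (N + N)*(N + 98) = -2 + (2*N)*(98 + N) = -2 + 2*N*(98 + N))
1/Z(b(5, 7)) = 1/(-2 + 2*2² + 196*2) = 1/(-2 + 2*4 + 392) = 1/(-2 + 8 + 392) = 1/398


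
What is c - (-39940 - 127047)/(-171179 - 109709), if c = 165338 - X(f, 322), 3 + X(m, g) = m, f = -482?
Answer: 46577523837/280888 ≈ 1.6582e+5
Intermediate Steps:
X(m, g) = -3 + m
c = 165823 (c = 165338 - (-3 - 482) = 165338 - 1*(-485) = 165338 + 485 = 165823)
c - (-39940 - 127047)/(-171179 - 109709) = 165823 - (-39940 - 127047)/(-171179 - 109709) = 165823 - (-166987)/(-280888) = 165823 - (-166987)*(-1)/280888 = 165823 - 1*166987/280888 = 165823 - 166987/280888 = 46577523837/280888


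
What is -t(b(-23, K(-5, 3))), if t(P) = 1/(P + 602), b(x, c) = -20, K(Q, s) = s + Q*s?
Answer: -1/582 ≈ -0.0017182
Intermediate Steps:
t(P) = 1/(602 + P)
-t(b(-23, K(-5, 3))) = -1/(602 - 20) = -1/582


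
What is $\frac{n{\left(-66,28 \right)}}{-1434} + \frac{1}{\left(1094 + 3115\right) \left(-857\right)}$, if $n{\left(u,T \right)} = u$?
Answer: $\frac{39678004}{862100007} \approx 0.046025$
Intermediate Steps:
$\frac{n{\left(-66,28 \right)}}{-1434} + \frac{1}{\left(1094 + 3115\right) \left(-857\right)} = - \frac{66}{-1434} + \frac{1}{\left(1094 + 3115\right) \left(-857\right)} = \left(-66\right) \left(- \frac{1}{1434}\right) + \frac{1}{4209} \left(- \frac{1}{857}\right) = \frac{11}{239} + \frac{1}{4209} \left(- \frac{1}{857}\right) = \frac{11}{239} - \frac{1}{3607113} = \frac{39678004}{862100007}$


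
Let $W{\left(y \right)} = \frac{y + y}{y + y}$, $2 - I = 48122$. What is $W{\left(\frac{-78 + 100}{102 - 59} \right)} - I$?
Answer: $48121$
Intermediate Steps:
$I = -48120$ ($I = 2 - 48122 = -48120$)
$W{\left(y \right)} = 1$ ($W{\left(y \right)} = \frac{2 y}{2 y} = 2 y \frac{1}{2 y} = 1$)
$W{\left(\frac{-78 + 100}{102 - 59} \right)} - I = 1 - -48120 = 1 + 48120 = 48121$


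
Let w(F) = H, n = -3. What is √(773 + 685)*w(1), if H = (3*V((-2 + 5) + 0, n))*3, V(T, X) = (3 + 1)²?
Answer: 3888*√2 ≈ 5498.5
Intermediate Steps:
V(T, X) = 16 (V(T, X) = 4² = 16)
H = 144 (H = (3*16)*3 = 48*3 = 144)
w(F) = 144
√(773 + 685)*w(1) = √(773 + 685)*144 = √1458*144 = (27*√2)*144 = 3888*√2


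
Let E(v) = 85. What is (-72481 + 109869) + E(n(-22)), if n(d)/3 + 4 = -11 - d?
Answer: 37473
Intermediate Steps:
n(d) = -45 - 3*d (n(d) = -12 + 3*(-11 - d) = -12 + (-33 - 3*d) = -45 - 3*d)
(-72481 + 109869) + E(n(-22)) = (-72481 + 109869) + 85 = 37388 + 85 = 37473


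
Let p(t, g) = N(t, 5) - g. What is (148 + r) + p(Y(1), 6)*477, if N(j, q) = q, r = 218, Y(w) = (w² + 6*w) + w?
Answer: -111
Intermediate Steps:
Y(w) = w² + 7*w
p(t, g) = 5 - g
(148 + r) + p(Y(1), 6)*477 = (148 + 218) + (5 - 1*6)*477 = 366 + (5 - 6)*477 = 366 - 1*477 = 366 - 477 = -111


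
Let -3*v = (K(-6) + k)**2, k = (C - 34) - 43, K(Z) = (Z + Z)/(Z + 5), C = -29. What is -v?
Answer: 8836/3 ≈ 2945.3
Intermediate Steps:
K(Z) = 2*Z/(5 + Z) (K(Z) = (2*Z)/(5 + Z) = 2*Z/(5 + Z))
k = -106 (k = (-29 - 34) - 43 = -63 - 43 = -106)
v = -8836/3 (v = -(2*(-6)/(5 - 6) - 106)**2/3 = -(2*(-6)/(-1) - 106)**2/3 = -(2*(-6)*(-1) - 106)**2/3 = -(12 - 106)**2/3 = -1/3*(-94)**2 = -1/3*8836 = -8836/3 ≈ -2945.3)
-v = -1*(-8836/3) = 8836/3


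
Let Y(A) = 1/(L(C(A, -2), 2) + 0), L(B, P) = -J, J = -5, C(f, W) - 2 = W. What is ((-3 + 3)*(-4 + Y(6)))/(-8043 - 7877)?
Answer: 0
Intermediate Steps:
C(f, W) = 2 + W
L(B, P) = 5 (L(B, P) = -1*(-5) = 5)
Y(A) = ⅕ (Y(A) = 1/(5 + 0) = 1/5 = ⅕)
((-3 + 3)*(-4 + Y(6)))/(-8043 - 7877) = ((-3 + 3)*(-4 + ⅕))/(-8043 - 7877) = (0*(-19/5))/(-15920) = -1/15920*0 = 0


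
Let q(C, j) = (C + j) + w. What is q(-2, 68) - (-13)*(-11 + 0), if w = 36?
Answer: -41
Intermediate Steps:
q(C, j) = 36 + C + j (q(C, j) = (C + j) + 36 = 36 + C + j)
q(-2, 68) - (-13)*(-11 + 0) = (36 - 2 + 68) - (-13)*(-11 + 0) = 102 - (-13)*(-11) = 102 - 1*143 = 102 - 143 = -41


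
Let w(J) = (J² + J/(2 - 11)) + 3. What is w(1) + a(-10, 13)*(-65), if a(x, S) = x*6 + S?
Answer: 27530/9 ≈ 3058.9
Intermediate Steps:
a(x, S) = S + 6*x (a(x, S) = 6*x + S = S + 6*x)
w(J) = 3 + J² - J/9 (w(J) = (J² + J/(-9)) + 3 = (J² - J/9) + 3 = 3 + J² - J/9)
w(1) + a(-10, 13)*(-65) = (3 + 1² - ⅑*1) + (13 + 6*(-10))*(-65) = (3 + 1 - ⅑) + (13 - 60)*(-65) = 35/9 - 47*(-65) = 35/9 + 3055 = 27530/9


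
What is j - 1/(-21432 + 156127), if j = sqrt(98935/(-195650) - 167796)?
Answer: -1/134695 + I*sqrt(256922777457710)/39130 ≈ -7.4242e-6 + 409.63*I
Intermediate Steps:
j = I*sqrt(256922777457710)/39130 (j = sqrt(98935*(-1/195650) - 167796) = sqrt(-19787/39130 - 167796) = sqrt(-6565877267/39130) = I*sqrt(256922777457710)/39130 ≈ 409.63*I)
j - 1/(-21432 + 156127) = I*sqrt(256922777457710)/39130 - 1/(-21432 + 156127) = I*sqrt(256922777457710)/39130 - 1/134695 = -1/134695 + I*sqrt(256922777457710)/39130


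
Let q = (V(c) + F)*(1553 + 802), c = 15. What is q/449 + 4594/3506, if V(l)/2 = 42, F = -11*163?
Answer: -7054258982/787097 ≈ -8962.4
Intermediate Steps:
F = -1793
V(l) = 84 (V(l) = 2*42 = 84)
q = -4024695 (q = (84 - 1793)*(1553 + 802) = -1709*2355 = -4024695)
q/449 + 4594/3506 = -4024695/449 + 4594/3506 = -4024695*1/449 + 4594*(1/3506) = -4024695/449 + 2297/1753 = -7054258982/787097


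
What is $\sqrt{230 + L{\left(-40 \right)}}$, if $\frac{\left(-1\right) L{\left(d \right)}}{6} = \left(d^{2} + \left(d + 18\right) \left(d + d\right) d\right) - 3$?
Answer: $2 \sqrt{103262} \approx 642.69$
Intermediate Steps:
$L{\left(d \right)} = 18 - 6 d^{2} - 12 d^{2} \left(18 + d\right)$ ($L{\left(d \right)} = - 6 \left(\left(d^{2} + \left(d + 18\right) \left(d + d\right) d\right) - 3\right) = - 6 \left(\left(d^{2} + \left(18 + d\right) 2 d d\right) - 3\right) = - 6 \left(\left(d^{2} + 2 d \left(18 + d\right) d\right) - 3\right) = - 6 \left(\left(d^{2} + 2 d^{2} \left(18 + d\right)\right) - 3\right) = - 6 \left(-3 + d^{2} + 2 d^{2} \left(18 + d\right)\right) = 18 - 6 d^{2} - 12 d^{2} \left(18 + d\right)$)
$\sqrt{230 + L{\left(-40 \right)}} = \sqrt{230 - \left(-18 - 768000 + 355200\right)} = \sqrt{230 - -412818} = \sqrt{230 + \left(18 - 355200 + 768000\right)} = \sqrt{230 + 412818} = \sqrt{413048} = 2 \sqrt{103262}$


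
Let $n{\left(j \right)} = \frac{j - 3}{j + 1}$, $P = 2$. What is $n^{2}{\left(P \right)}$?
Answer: $\frac{1}{9} \approx 0.11111$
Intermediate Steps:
$n{\left(j \right)} = \frac{-3 + j}{1 + j}$
$n^{2}{\left(P \right)} = \left(\frac{-3 + 2}{1 + 2}\right)^{2} = \left(\frac{1}{3} \left(-1\right)\right)^{2} = \left(- \frac{1}{3}\right)^{2} = \frac{1}{9}$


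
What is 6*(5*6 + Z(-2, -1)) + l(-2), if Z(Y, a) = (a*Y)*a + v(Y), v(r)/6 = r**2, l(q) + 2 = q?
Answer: 308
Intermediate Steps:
l(q) = -2 + q
v(r) = 6*r**2
Z(Y, a) = 6*Y**2 + Y*a**2 (Z(Y, a) = (a*Y)*a + 6*Y**2 = (Y*a)*a + 6*Y**2 = Y*a**2 + 6*Y**2 = 6*Y**2 + Y*a**2)
6*(5*6 + Z(-2, -1)) + l(-2) = 6*(5*6 - 2*((-1)**2 + 6*(-2))) + (-2 - 2) = 6*(30 - 2*(1 - 12)) - 4 = 6*(30 - 2*(-11)) - 4 = 6*(30 + 22) - 4 = 6*52 - 4 = 312 - 4 = 308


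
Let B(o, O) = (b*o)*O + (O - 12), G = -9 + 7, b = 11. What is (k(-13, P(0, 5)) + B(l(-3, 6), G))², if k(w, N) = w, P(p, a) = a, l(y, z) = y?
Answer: 1521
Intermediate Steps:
G = -2
B(o, O) = -12 + O + 11*O*o (B(o, O) = (11*o)*O + (O - 12) = 11*O*o + (-12 + O) = -12 + O + 11*O*o)
(k(-13, P(0, 5)) + B(l(-3, 6), G))² = (-13 + (-12 - 2 + 11*(-2)*(-3)))² = (-13 + (-12 - 2 + 66))² = (-13 + 52)² = 39² = 1521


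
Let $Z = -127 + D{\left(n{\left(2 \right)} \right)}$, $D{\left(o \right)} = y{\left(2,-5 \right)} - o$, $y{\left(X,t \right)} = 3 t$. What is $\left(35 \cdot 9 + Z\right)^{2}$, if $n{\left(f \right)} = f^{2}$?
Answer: $28561$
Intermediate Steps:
$D{\left(o \right)} = -15 - o$ ($D{\left(o \right)} = 3 \left(-5\right) - o = -15 - o$)
$Z = -146$ ($Z = -127 - 19 = -146$)
$\left(35 \cdot 9 + Z\right)^{2} = \left(35 \cdot 9 - 146\right)^{2} = \left(315 - 146\right)^{2} = 169^{2} = 28561$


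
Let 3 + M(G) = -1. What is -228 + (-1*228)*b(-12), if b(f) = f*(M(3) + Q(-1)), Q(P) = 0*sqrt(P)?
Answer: -11172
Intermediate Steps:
M(G) = -4 (M(G) = -3 - 1 = -4)
Q(P) = 0
b(f) = -4*f (b(f) = f*(-4 + 0) = f*(-4) = -4*f)
-228 + (-1*228)*b(-12) = -228 + (-1*228)*(-4*(-12)) = -228 - 228*48 = -228 - 10944 = -11172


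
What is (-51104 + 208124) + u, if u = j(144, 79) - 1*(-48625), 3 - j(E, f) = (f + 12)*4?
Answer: 205284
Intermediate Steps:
j(E, f) = -45 - 4*f (j(E, f) = 3 - (f + 12)*4 = 3 - (12 + f)*4 = 3 - (48 + 4*f) = 3 + (-48 - 4*f) = -45 - 4*f)
u = 48264 (u = (-45 - 4*79) - 1*(-48625) = (-45 - 316) + 48625 = -361 + 48625 = 48264)
(-51104 + 208124) + u = (-51104 + 208124) + 48264 = 157020 + 48264 = 205284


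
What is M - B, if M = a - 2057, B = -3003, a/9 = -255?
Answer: -1349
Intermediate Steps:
a = -2295 (a = 9*(-255) = -2295)
M = -4352 (M = -2295 - 2057 = -4352)
M - B = -4352 - 1*(-3003) = -4352 + 3003 = -1349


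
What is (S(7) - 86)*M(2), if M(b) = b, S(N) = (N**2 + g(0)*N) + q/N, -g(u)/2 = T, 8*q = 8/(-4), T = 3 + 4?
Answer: -3781/14 ≈ -270.07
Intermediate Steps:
T = 7
q = -1/4 (q = (8/(-4))/8 = (8*(-1/4))/8 = (1/8)*(-2) = -1/4 ≈ -0.25000)
g(u) = -14 (g(u) = -2*7 = -14)
S(N) = N**2 - 14*N - 1/(4*N) (S(N) = (N**2 - 14*N) - 1/(4*N) = N**2 - 14*N - 1/(4*N))
(S(7) - 86)*M(2) = ((7**2 - 14*7 - 1/4/7) - 86)*2 = ((49 - 98 - 1/4*1/7) - 86)*2 = ((49 - 98 - 1/28) - 86)*2 = (-1373/28 - 86)*2 = -3781/28*2 = -3781/14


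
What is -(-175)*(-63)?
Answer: -11025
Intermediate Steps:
-(-175)*(-63) = -175*63 = -11025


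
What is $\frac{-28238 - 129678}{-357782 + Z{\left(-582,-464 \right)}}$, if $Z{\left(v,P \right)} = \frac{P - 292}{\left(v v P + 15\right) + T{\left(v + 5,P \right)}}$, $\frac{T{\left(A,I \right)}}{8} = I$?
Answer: $\frac{12409957798414}{28116590598625} \approx 0.44137$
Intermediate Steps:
$T{\left(A,I \right)} = 8 I$
$Z{\left(v,P \right)} = \frac{-292 + P}{15 + 8 P + P v^{2}}$ ($Z{\left(v,P \right)} = \frac{P - 292}{\left(v v P + 15\right) + 8 P} = \frac{-292 + P}{\left(v^{2} P + 15\right) + 8 P} = \frac{-292 + P}{\left(P v^{2} + 15\right) + 8 P} = \frac{-292 + P}{\left(15 + P v^{2}\right) + 8 P} = \frac{-292 + P}{15 + 8 P + P v^{2}}$)
$\frac{-28238 - 129678}{-357782 + Z{\left(-582,-464 \right)}} = \frac{-28238 - 129678}{-357782 + \frac{-292 - 464}{15 + 8 \left(-464\right) - 464 \left(-582\right)^{2}}} = - \frac{157916}{-357782 + \frac{1}{15 - 3712 - 157167936} \left(-756\right)} = - \frac{157916}{-357782 + \frac{1}{-157171633} \left(-756\right)} = - \frac{157916}{-357782 - - \frac{756}{157171633}} = - \frac{157916}{-357782 + \frac{756}{157171633}} = - \frac{157916}{- \frac{56233181197250}{157171633}} = \left(-157916\right) \left(- \frac{157171633}{56233181197250}\right) = \frac{12409957798414}{28116590598625}$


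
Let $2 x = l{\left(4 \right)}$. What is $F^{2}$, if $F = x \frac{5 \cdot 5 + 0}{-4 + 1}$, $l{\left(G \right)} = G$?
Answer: $\frac{2500}{9} \approx 277.78$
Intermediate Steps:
$x = 2$ ($x = \frac{1}{2} \cdot 4 = 2$)
$F = - \frac{50}{3}$ ($F = 2 \frac{5 \cdot 5 + 0}{-4 + 1} = 2 \frac{25 + 0}{-3} = 2 \cdot 25 \left(- \frac{1}{3}\right) = 2 \left(- \frac{25}{3}\right) = - \frac{50}{3} \approx -16.667$)
$F^{2} = \left(- \frac{50}{3}\right)^{2} = \frac{2500}{9}$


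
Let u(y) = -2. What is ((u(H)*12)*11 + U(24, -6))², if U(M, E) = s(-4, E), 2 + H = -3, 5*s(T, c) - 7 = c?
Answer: 1739761/25 ≈ 69591.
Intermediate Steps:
s(T, c) = 7/5 + c/5
H = -5 (H = -2 - 3 = -5)
U(M, E) = 7/5 + E/5
((u(H)*12)*11 + U(24, -6))² = (-2*12*11 + (7/5 + (⅕)*(-6)))² = (-24*11 + (7/5 - 6/5))² = (-264 + ⅕)² = (-1319/5)² = 1739761/25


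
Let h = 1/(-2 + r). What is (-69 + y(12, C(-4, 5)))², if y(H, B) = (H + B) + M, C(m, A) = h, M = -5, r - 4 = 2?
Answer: 61009/16 ≈ 3813.1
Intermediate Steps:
r = 6 (r = 4 + 2 = 6)
h = ¼ (h = 1/(-2 + 6) = 1/4 = ¼ ≈ 0.25000)
C(m, A) = ¼
y(H, B) = -5 + B + H (y(H, B) = (H + B) - 5 = (B + H) - 5 = -5 + B + H)
(-69 + y(12, C(-4, 5)))² = (-69 + (-5 + ¼ + 12))² = (-69 + 29/4)² = (-247/4)² = 61009/16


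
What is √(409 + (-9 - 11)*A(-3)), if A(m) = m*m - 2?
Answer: √269 ≈ 16.401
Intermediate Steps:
A(m) = -2 + m² (A(m) = m² - 2 = -2 + m²)
√(409 + (-9 - 11)*A(-3)) = √(409 + (-9 - 11)*(-2 + (-3)²)) = √(409 - 20*(-2 + 9)) = √(409 - 20*7) = √(409 - 140) = √269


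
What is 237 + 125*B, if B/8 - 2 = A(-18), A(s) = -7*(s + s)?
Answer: 254237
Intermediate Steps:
A(s) = -14*s
B = 2032 (B = 16 + 8*(-14*(-18)) = 16 + 8*252 = 16 + 2016 = 2032)
237 + 125*B = 237 + 125*2032 = 237 + 254000 = 254237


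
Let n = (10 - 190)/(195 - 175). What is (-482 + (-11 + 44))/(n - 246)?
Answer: 449/255 ≈ 1.7608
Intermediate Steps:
n = -9 (n = -180/20 = -180*1/20 = -9)
(-482 + (-11 + 44))/(n - 246) = (-482 + (-11 + 44))/(-9 - 246) = (-482 + 33)/(-255) = -449*(-1/255) = 449/255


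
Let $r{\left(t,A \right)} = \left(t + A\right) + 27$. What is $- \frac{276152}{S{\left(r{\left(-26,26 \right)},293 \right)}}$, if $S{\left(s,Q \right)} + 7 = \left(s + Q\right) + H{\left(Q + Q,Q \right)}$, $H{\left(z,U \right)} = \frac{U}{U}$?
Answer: $- \frac{138076}{157} \approx -879.46$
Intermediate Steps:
$r{\left(t,A \right)} = 27 + A + t$ ($r{\left(t,A \right)} = \left(A + t\right) + 27 = 27 + A + t$)
$H{\left(z,U \right)} = 1$
$S{\left(s,Q \right)} = -6 + Q + s$ ($S{\left(s,Q \right)} = -7 + \left(\left(s + Q\right) + 1\right) = -7 + \left(\left(Q + s\right) + 1\right) = -7 + \left(1 + Q + s\right) = -6 + Q + s$)
$- \frac{276152}{S{\left(r{\left(-26,26 \right)},293 \right)}} = - \frac{276152}{-6 + 293 + \left(27 + 26 - 26\right)} = - \frac{276152}{-6 + 293 + 27} = - \frac{276152}{314} = \left(-276152\right) \frac{1}{314} = - \frac{138076}{157}$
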